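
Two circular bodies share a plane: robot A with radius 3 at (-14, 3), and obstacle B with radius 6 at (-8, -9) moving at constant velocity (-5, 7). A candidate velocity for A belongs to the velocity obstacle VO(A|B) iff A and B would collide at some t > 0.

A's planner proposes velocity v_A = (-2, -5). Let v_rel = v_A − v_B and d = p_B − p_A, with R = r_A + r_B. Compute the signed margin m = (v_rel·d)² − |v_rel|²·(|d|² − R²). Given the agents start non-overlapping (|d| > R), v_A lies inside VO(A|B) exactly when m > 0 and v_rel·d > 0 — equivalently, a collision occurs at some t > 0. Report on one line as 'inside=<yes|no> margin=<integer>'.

d = (6, -12),  |d|² = 180;  R = 3+6 = 9,  c = 180−9² = 99
v_rel = (3, -12),  |v_rel|² = 153;  v_rel·d = (3)·(6) + (-12)·(-12) = 162
153·t² − 324·t + 99 = 0  ⇒  m = 162² − 153·99 = 11097
m = 11097 > 0,  v_rel·d = 162 > 0  ⇒  inside

inside=yes margin=11097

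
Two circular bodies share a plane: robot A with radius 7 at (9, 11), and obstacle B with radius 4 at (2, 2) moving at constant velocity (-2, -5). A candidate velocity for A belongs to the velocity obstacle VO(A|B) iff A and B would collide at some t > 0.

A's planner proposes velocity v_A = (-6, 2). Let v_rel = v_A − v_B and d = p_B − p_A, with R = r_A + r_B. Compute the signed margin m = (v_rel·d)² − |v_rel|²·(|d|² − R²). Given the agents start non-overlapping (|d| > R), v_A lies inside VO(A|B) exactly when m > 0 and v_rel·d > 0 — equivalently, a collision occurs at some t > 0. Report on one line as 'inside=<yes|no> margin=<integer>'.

d = (-7, -9),  |d|² = 130;  R = 7+4 = 11,  c = 130−11² = 9
v_rel = (-4, 7),  |v_rel|² = 65;  v_rel·d = (-4)·(-7) + (7)·(-9) = -35
65·t² + 70·t + 9 = 0  ⇒  m = (-35)² − 65·9 = 640
m = 640 > 0,  v_rel·d = -35 < 0  ⇒  outside

inside=no margin=640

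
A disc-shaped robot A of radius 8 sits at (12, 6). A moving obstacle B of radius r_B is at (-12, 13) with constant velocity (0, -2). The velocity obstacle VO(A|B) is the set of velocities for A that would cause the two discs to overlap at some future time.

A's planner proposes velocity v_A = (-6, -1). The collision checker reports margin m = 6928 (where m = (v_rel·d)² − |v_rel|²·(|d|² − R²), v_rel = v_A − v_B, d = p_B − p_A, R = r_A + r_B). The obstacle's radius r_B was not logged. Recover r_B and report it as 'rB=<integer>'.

m = 6928
d = (-24, 7);  v_rel = (-6, 1),  |v_rel|² = 37
v_rel×d = (-6)·(7) − (1)·(-24) = -18
since m = R²·37 − (-18)²:  R² = (324 + 6928) / 37 = 196
R = √196 = 14  ⇒  r_B = 14 − 8 = 6

rB=6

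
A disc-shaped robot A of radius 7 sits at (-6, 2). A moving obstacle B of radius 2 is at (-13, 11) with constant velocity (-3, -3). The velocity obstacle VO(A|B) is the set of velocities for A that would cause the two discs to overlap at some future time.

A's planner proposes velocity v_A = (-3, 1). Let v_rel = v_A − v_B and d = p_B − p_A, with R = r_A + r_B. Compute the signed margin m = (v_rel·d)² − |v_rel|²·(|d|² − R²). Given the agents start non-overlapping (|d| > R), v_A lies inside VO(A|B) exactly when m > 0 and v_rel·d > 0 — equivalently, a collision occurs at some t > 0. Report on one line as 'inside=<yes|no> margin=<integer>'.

d = (-7, 9),  |d|² = 130;  R = 7+2 = 9,  c = 130−9² = 49
v_rel = (0, 4),  |v_rel|² = 16;  v_rel·d = (0)·(-7) + (4)·(9) = 36
16·t² − 72·t + 49 = 0  ⇒  m = 36² − 16·49 = 512
m = 512 > 0,  v_rel·d = 36 > 0  ⇒  inside

inside=yes margin=512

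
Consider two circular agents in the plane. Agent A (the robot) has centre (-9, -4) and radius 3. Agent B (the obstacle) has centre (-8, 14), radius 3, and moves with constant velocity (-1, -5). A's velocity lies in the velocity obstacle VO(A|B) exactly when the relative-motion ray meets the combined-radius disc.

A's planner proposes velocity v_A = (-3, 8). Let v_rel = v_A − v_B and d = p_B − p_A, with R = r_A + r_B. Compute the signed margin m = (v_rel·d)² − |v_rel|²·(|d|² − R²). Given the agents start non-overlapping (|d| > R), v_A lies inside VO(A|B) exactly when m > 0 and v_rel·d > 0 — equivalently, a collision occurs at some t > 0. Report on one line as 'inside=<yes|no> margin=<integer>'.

d = (1, 18),  |d|² = 325;  R = 3+3 = 6,  c = 325−6² = 289
v_rel = (-2, 13),  |v_rel|² = 173;  v_rel·d = (-2)·(1) + (13)·(18) = 232
173·t² − 464·t + 289 = 0  ⇒  m = 232² − 173·289 = 3827
m = 3827 > 0,  v_rel·d = 232 > 0  ⇒  inside

inside=yes margin=3827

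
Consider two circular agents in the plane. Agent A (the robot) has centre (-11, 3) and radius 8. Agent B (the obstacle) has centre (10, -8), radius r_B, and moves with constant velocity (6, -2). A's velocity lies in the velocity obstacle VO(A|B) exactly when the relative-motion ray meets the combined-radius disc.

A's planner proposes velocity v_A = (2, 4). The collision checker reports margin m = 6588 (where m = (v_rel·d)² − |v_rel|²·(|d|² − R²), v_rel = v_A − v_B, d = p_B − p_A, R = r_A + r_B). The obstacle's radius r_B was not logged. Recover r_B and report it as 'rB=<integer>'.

m = 6588
d = (21, -11);  v_rel = (-4, 6),  |v_rel|² = 52
v_rel×d = (-4)·(-11) − (6)·(21) = -82
since m = R²·52 − (-82)²:  R² = (6724 + 6588) / 52 = 256
R = √256 = 16  ⇒  r_B = 16 − 8 = 8

rB=8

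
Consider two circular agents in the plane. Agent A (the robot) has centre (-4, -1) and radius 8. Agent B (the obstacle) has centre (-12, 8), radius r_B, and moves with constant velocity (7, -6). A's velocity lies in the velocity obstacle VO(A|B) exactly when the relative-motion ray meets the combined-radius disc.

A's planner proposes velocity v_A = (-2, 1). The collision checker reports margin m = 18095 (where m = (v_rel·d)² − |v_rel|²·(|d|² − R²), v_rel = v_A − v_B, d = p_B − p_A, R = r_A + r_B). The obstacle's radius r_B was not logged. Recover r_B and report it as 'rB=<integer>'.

m = 18095
d = (-8, 9);  v_rel = (-9, 7),  |v_rel|² = 130
v_rel×d = (-9)·(9) − (7)·(-8) = -25
since m = R²·130 − (-25)²:  R² = (625 + 18095) / 130 = 144
R = √144 = 12  ⇒  r_B = 12 − 8 = 4

rB=4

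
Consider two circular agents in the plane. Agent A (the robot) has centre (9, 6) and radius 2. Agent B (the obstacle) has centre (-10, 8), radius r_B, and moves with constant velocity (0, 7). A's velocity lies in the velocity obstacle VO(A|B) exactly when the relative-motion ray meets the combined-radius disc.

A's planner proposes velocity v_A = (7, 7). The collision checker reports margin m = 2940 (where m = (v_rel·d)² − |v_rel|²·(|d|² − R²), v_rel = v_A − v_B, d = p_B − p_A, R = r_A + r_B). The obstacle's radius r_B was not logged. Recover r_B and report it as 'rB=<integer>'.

m = 2940
d = (-19, 2);  v_rel = (7, 0),  |v_rel|² = 49
v_rel×d = (7)·(2) − (0)·(-19) = 14
since m = R²·49 − 14²:  R² = (196 + 2940) / 49 = 64
R = √64 = 8  ⇒  r_B = 8 − 2 = 6

rB=6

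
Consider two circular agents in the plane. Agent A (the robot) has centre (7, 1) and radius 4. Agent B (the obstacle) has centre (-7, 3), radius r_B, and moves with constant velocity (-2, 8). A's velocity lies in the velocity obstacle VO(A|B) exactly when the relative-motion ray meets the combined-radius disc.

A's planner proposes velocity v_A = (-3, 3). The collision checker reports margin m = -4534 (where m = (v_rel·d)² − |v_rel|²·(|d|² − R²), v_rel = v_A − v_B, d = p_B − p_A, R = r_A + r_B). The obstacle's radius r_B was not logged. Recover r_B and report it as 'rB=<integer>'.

m = -4534
d = (-14, 2);  v_rel = (-1, -5),  |v_rel|² = 26
v_rel×d = (-1)·(2) − (-5)·(-14) = -72
since m = R²·26 − (-72)²:  R² = (5184 + -4534) / 26 = 25
R = √25 = 5  ⇒  r_B = 5 − 4 = 1

rB=1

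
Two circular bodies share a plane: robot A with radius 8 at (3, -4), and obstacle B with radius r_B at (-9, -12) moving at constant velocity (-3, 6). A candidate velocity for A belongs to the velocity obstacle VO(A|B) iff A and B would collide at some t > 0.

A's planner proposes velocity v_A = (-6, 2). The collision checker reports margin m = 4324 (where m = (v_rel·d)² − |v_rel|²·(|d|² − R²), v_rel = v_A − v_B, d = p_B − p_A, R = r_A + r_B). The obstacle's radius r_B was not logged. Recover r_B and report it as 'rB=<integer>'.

m = 4324
d = (-12, -8);  v_rel = (-3, -4),  |v_rel|² = 25
v_rel×d = (-3)·(-8) − (-4)·(-12) = -24
since m = R²·25 − (-24)²:  R² = (576 + 4324) / 25 = 196
R = √196 = 14  ⇒  r_B = 14 − 8 = 6

rB=6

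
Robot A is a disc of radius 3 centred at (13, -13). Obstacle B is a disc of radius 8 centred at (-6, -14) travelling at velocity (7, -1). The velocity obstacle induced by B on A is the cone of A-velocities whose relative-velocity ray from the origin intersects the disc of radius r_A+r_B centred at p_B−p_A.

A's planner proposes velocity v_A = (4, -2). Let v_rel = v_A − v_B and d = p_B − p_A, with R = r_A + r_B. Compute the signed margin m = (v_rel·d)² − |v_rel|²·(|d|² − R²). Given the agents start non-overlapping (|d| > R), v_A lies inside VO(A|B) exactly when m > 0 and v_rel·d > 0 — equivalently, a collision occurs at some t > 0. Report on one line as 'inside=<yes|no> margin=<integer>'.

d = (-19, -1),  |d|² = 362;  R = 3+8 = 11,  c = 362−11² = 241
v_rel = (-3, -1),  |v_rel|² = 10;  v_rel·d = (-3)·(-19) + (-1)·(-1) = 58
10·t² − 116·t + 241 = 0  ⇒  m = 58² − 10·241 = 954
m = 954 > 0,  v_rel·d = 58 > 0  ⇒  inside

inside=yes margin=954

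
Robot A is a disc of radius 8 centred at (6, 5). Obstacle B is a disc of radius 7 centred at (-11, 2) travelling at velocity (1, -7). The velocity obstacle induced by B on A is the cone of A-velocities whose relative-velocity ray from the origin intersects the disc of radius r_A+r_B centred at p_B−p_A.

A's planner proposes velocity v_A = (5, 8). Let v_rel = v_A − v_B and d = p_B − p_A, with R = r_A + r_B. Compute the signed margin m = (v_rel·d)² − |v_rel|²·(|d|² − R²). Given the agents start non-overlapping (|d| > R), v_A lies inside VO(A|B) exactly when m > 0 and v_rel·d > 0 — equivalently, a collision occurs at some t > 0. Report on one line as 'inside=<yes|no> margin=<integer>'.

d = (-17, -3),  |d|² = 298;  R = 8+7 = 15,  c = 298−15² = 73
v_rel = (4, 15),  |v_rel|² = 241;  v_rel·d = (4)·(-17) + (15)·(-3) = -113
241·t² + 226·t + 73 = 0  ⇒  m = (-113)² − 241·73 = -4824
m = -4824 < 0,  v_rel·d = -113 < 0  ⇒  outside

inside=no margin=-4824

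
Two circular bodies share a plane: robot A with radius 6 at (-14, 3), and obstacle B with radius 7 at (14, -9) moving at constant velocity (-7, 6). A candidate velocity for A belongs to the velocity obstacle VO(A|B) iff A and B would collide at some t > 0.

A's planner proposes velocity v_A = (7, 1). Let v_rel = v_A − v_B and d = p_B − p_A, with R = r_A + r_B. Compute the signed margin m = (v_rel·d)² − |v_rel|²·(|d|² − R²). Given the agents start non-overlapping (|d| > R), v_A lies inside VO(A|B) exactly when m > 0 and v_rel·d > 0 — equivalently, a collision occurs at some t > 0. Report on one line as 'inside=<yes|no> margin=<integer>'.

d = (28, -12),  |d|² = 928;  R = 6+7 = 13,  c = 928−13² = 759
v_rel = (14, -5),  |v_rel|² = 221;  v_rel·d = (14)·(28) + (-5)·(-12) = 452
221·t² − 904·t + 759 = 0  ⇒  m = 452² − 221·759 = 36565
m = 36565 > 0,  v_rel·d = 452 > 0  ⇒  inside

inside=yes margin=36565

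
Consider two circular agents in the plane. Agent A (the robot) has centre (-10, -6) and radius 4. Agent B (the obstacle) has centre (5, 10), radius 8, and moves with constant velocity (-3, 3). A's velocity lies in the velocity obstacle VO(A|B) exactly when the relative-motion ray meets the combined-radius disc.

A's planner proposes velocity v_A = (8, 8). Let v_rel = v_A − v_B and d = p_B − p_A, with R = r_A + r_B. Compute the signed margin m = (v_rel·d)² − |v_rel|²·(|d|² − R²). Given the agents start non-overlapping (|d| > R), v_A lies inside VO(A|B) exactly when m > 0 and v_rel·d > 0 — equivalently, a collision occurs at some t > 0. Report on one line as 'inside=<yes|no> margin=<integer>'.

d = (15, 16),  |d|² = 481;  R = 4+8 = 12,  c = 481−12² = 337
v_rel = (11, 5),  |v_rel|² = 146;  v_rel·d = (11)·(15) + (5)·(16) = 245
146·t² − 490·t + 337 = 0  ⇒  m = 245² − 146·337 = 10823
m = 10823 > 0,  v_rel·d = 245 > 0  ⇒  inside

inside=yes margin=10823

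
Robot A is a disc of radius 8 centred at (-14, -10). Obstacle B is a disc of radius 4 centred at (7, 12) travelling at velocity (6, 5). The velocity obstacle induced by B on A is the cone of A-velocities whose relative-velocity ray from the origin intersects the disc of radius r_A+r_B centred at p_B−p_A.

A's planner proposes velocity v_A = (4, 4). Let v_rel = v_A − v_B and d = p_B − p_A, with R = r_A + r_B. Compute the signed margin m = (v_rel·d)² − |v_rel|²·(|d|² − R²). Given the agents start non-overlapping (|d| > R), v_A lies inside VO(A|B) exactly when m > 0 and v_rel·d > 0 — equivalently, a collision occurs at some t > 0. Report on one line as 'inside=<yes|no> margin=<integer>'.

d = (21, 22),  |d|² = 925;  R = 8+4 = 12,  c = 925−12² = 781
v_rel = (-2, -1),  |v_rel|² = 5;  v_rel·d = (-2)·(21) + (-1)·(22) = -64
5·t² + 128·t + 781 = 0  ⇒  m = (-64)² − 5·781 = 191
m = 191 > 0,  v_rel·d = -64 < 0  ⇒  outside

inside=no margin=191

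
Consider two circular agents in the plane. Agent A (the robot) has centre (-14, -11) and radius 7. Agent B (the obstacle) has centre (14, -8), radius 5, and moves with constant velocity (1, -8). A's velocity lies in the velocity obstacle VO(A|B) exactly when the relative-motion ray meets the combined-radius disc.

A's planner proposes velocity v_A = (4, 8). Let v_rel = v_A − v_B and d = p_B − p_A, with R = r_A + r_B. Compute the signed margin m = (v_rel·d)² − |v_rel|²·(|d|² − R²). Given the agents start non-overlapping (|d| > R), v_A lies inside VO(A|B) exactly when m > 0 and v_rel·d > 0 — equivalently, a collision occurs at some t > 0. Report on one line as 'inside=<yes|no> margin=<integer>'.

d = (28, 3),  |d|² = 793;  R = 7+5 = 12,  c = 793−12² = 649
v_rel = (3, 16),  |v_rel|² = 265;  v_rel·d = (3)·(28) + (16)·(3) = 132
265·t² − 264·t + 649 = 0  ⇒  m = 132² − 265·649 = -154561
m = -154561 < 0,  v_rel·d = 132 > 0  ⇒  outside

inside=no margin=-154561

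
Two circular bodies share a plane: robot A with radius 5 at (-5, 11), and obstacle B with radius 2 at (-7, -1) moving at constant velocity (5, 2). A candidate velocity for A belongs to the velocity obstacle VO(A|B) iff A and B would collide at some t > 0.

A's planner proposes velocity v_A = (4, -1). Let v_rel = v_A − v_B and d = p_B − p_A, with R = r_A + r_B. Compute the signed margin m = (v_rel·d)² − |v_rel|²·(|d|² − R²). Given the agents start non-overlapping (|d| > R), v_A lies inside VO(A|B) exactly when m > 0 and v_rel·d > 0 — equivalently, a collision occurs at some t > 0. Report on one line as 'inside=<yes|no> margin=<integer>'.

d = (-2, -12),  |d|² = 148;  R = 5+2 = 7,  c = 148−7² = 99
v_rel = (-1, -3),  |v_rel|² = 10;  v_rel·d = (-1)·(-2) + (-3)·(-12) = 38
10·t² − 76·t + 99 = 0  ⇒  m = 38² − 10·99 = 454
m = 454 > 0,  v_rel·d = 38 > 0  ⇒  inside

inside=yes margin=454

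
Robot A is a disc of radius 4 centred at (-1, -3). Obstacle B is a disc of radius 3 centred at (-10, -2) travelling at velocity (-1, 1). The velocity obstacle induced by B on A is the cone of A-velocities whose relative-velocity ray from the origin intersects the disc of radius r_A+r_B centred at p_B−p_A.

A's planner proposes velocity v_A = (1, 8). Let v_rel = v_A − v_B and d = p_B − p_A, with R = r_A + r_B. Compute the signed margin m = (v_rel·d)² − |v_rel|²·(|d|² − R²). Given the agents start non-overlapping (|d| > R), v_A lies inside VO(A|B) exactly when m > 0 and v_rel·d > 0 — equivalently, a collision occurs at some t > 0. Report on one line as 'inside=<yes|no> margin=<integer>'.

d = (-9, 1),  |d|² = 82;  R = 4+3 = 7,  c = 82−7² = 33
v_rel = (2, 7),  |v_rel|² = 53;  v_rel·d = (2)·(-9) + (7)·(1) = -11
53·t² + 22·t + 33 = 0  ⇒  m = (-11)² − 53·33 = -1628
m = -1628 < 0,  v_rel·d = -11 < 0  ⇒  outside

inside=no margin=-1628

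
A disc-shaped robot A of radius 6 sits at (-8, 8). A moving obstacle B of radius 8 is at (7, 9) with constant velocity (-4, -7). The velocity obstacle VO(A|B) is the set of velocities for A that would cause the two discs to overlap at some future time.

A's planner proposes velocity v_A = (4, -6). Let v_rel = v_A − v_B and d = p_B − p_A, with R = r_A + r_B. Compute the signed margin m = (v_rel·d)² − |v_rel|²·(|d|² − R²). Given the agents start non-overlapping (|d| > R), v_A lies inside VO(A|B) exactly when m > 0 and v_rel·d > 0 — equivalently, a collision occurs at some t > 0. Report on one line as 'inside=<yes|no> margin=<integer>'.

d = (15, 1),  |d|² = 226;  R = 6+8 = 14,  c = 226−14² = 30
v_rel = (8, 1),  |v_rel|² = 65;  v_rel·d = (8)·(15) + (1)·(1) = 121
65·t² − 242·t + 30 = 0  ⇒  m = 121² − 65·30 = 12691
m = 12691 > 0,  v_rel·d = 121 > 0  ⇒  inside

inside=yes margin=12691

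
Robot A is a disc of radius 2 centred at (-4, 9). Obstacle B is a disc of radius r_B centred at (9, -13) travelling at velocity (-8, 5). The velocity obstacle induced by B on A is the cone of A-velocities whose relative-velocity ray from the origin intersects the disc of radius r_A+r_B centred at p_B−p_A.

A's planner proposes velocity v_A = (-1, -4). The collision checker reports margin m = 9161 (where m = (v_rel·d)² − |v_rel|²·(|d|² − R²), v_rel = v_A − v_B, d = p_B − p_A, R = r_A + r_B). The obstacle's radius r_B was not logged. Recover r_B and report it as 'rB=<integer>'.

m = 9161
d = (13, -22);  v_rel = (7, -9),  |v_rel|² = 130
v_rel×d = (7)·(-22) − (-9)·(13) = -37
since m = R²·130 − (-37)²:  R² = (1369 + 9161) / 130 = 81
R = √81 = 9  ⇒  r_B = 9 − 2 = 7

rB=7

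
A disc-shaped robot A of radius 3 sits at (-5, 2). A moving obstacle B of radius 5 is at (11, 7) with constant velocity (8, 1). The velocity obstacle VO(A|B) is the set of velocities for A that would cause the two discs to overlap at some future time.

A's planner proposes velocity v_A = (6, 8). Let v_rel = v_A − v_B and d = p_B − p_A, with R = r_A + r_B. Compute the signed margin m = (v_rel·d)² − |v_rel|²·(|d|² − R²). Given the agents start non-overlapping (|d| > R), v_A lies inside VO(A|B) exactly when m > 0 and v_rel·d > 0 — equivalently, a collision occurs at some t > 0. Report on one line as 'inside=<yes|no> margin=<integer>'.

d = (16, 5),  |d|² = 281;  R = 3+5 = 8,  c = 281−8² = 217
v_rel = (-2, 7),  |v_rel|² = 53;  v_rel·d = (-2)·(16) + (7)·(5) = 3
53·t² − 6·t + 217 = 0  ⇒  m = 3² − 53·217 = -11492
m = -11492 < 0,  v_rel·d = 3 > 0  ⇒  outside

inside=no margin=-11492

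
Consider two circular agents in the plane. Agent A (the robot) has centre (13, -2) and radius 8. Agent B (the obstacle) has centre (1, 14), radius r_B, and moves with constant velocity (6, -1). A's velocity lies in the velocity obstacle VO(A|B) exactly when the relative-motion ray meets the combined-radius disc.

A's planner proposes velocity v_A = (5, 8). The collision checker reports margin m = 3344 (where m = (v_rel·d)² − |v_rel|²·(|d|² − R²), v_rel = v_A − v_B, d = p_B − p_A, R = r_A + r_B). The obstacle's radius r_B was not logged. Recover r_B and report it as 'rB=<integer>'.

m = 3344
d = (-12, 16);  v_rel = (-1, 9),  |v_rel|² = 82
v_rel×d = (-1)·(16) − (9)·(-12) = 92
since m = R²·82 − 92²:  R² = (8464 + 3344) / 82 = 144
R = √144 = 12  ⇒  r_B = 12 − 8 = 4

rB=4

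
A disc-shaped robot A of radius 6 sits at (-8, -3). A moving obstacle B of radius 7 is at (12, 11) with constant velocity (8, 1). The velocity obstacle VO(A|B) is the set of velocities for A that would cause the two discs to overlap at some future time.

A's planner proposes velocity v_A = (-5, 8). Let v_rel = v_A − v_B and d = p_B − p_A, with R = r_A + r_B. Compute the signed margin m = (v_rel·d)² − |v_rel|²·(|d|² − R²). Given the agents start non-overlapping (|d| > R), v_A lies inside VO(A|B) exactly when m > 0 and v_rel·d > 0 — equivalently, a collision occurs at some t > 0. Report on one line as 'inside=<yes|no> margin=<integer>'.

d = (20, 14),  |d|² = 596;  R = 6+7 = 13,  c = 596−13² = 427
v_rel = (-13, 7),  |v_rel|² = 218;  v_rel·d = (-13)·(20) + (7)·(14) = -162
218·t² + 324·t + 427 = 0  ⇒  m = (-162)² − 218·427 = -66842
m = -66842 < 0,  v_rel·d = -162 < 0  ⇒  outside

inside=no margin=-66842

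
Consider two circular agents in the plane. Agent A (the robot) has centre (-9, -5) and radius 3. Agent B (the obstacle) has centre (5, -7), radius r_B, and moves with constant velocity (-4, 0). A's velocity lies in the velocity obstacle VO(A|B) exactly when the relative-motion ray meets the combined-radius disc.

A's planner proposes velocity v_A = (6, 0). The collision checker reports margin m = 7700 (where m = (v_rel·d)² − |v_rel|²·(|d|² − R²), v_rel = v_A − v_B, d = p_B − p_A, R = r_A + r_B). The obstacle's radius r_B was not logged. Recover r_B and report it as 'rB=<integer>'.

m = 7700
d = (14, -2);  v_rel = (10, 0),  |v_rel|² = 100
v_rel×d = (10)·(-2) − (0)·(14) = -20
since m = R²·100 − (-20)²:  R² = (400 + 7700) / 100 = 81
R = √81 = 9  ⇒  r_B = 9 − 3 = 6

rB=6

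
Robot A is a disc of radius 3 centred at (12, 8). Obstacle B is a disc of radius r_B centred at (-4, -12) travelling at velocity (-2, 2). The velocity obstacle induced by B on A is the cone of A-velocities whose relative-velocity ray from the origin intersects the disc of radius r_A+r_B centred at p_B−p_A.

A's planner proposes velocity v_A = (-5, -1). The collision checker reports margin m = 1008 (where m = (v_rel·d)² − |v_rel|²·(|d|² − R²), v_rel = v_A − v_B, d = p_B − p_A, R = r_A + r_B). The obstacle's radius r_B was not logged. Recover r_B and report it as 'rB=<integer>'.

m = 1008
d = (-16, -20);  v_rel = (-3, -3),  |v_rel|² = 18
v_rel×d = (-3)·(-20) − (-3)·(-16) = 12
since m = R²·18 − 12²:  R² = (144 + 1008) / 18 = 64
R = √64 = 8  ⇒  r_B = 8 − 3 = 5

rB=5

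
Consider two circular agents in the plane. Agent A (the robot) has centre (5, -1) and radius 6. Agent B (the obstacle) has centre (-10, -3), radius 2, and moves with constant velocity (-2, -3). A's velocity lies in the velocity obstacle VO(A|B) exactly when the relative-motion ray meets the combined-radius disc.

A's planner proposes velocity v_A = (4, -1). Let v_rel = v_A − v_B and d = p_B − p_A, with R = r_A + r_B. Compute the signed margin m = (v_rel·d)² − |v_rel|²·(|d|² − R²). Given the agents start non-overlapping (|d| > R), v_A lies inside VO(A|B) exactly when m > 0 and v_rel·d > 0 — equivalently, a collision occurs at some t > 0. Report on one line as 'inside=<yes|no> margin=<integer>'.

d = (-15, -2),  |d|² = 229;  R = 6+2 = 8,  c = 229−8² = 165
v_rel = (6, 2),  |v_rel|² = 40;  v_rel·d = (6)·(-15) + (2)·(-2) = -94
40·t² + 188·t + 165 = 0  ⇒  m = (-94)² − 40·165 = 2236
m = 2236 > 0,  v_rel·d = -94 < 0  ⇒  outside

inside=no margin=2236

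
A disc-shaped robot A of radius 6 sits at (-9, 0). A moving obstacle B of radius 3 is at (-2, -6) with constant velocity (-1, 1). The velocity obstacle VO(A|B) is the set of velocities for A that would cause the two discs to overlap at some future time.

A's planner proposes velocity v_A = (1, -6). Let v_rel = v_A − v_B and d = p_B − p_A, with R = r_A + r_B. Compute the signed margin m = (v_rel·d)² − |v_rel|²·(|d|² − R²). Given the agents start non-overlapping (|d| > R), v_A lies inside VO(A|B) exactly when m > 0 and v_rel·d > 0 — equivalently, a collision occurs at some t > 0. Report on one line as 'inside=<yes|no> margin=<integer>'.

d = (7, -6),  |d|² = 85;  R = 6+3 = 9,  c = 85−9² = 4
v_rel = (2, -7),  |v_rel|² = 53;  v_rel·d = (2)·(7) + (-7)·(-6) = 56
53·t² − 112·t + 4 = 0  ⇒  m = 56² − 53·4 = 2924
m = 2924 > 0,  v_rel·d = 56 > 0  ⇒  inside

inside=yes margin=2924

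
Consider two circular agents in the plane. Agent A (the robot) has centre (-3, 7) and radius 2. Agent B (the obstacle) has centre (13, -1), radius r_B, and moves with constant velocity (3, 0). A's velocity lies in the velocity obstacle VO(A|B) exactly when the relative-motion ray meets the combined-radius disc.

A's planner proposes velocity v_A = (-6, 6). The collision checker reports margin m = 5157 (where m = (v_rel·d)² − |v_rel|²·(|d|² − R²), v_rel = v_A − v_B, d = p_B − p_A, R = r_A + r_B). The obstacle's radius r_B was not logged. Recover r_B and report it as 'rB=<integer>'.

m = 5157
d = (16, -8);  v_rel = (-9, 6),  |v_rel|² = 117
v_rel×d = (-9)·(-8) − (6)·(16) = -24
since m = R²·117 − (-24)²:  R² = (576 + 5157) / 117 = 49
R = √49 = 7  ⇒  r_B = 7 − 2 = 5

rB=5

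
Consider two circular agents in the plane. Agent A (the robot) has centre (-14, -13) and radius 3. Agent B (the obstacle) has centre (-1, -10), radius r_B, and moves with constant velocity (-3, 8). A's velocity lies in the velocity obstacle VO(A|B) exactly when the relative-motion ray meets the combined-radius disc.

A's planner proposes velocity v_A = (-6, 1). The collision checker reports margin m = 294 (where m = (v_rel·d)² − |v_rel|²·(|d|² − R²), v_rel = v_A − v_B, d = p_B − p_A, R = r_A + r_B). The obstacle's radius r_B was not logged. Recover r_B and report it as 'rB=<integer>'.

m = 294
d = (13, 3);  v_rel = (-3, -7),  |v_rel|² = 58
v_rel×d = (-3)·(3) − (-7)·(13) = 82
since m = R²·58 − 82²:  R² = (6724 + 294) / 58 = 121
R = √121 = 11  ⇒  r_B = 11 − 3 = 8

rB=8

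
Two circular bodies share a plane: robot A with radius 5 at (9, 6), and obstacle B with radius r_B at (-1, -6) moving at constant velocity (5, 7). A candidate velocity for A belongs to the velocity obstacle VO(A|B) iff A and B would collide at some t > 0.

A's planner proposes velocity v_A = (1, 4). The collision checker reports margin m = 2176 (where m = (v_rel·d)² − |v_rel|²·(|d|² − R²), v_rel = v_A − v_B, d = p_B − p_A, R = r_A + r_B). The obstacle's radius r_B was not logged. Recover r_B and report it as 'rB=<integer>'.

m = 2176
d = (-10, -12);  v_rel = (-4, -3),  |v_rel|² = 25
v_rel×d = (-4)·(-12) − (-3)·(-10) = 18
since m = R²·25 − 18²:  R² = (324 + 2176) / 25 = 100
R = √100 = 10  ⇒  r_B = 10 − 5 = 5

rB=5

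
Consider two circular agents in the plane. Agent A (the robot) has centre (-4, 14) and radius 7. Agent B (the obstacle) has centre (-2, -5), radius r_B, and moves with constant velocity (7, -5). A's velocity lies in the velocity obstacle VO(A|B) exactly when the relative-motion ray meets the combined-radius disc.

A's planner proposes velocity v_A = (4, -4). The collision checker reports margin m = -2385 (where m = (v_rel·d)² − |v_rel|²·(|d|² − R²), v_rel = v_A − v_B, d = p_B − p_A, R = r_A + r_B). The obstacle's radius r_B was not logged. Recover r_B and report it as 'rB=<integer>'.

m = -2385
d = (2, -19);  v_rel = (-3, 1),  |v_rel|² = 10
v_rel×d = (-3)·(-19) − (1)·(2) = 55
since m = R²·10 − 55²:  R² = (3025 + -2385) / 10 = 64
R = √64 = 8  ⇒  r_B = 8 − 7 = 1

rB=1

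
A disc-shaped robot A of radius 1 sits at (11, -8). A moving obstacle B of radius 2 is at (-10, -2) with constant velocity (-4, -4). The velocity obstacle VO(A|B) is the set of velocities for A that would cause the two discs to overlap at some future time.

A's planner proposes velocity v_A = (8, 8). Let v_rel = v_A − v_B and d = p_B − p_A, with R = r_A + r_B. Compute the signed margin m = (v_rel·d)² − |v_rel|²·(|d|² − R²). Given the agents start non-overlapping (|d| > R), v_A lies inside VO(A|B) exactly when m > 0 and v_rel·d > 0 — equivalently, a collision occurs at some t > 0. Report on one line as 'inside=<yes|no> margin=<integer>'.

d = (-21, 6),  |d|² = 477;  R = 1+2 = 3,  c = 477−3² = 468
v_rel = (12, 12),  |v_rel|² = 288;  v_rel·d = (12)·(-21) + (12)·(6) = -180
288·t² + 360·t + 468 = 0  ⇒  m = (-180)² − 288·468 = -102384
m = -102384 < 0,  v_rel·d = -180 < 0  ⇒  outside

inside=no margin=-102384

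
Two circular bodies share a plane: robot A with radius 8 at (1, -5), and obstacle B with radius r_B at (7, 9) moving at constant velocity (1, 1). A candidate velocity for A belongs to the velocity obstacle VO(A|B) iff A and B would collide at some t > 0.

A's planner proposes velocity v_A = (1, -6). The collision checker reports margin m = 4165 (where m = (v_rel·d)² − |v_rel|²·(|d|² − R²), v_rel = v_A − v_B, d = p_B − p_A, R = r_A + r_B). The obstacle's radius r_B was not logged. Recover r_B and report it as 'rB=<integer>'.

m = 4165
d = (6, 14);  v_rel = (0, -7),  |v_rel|² = 49
v_rel×d = (0)·(14) − (-7)·(6) = 42
since m = R²·49 − 42²:  R² = (1764 + 4165) / 49 = 121
R = √121 = 11  ⇒  r_B = 11 − 8 = 3

rB=3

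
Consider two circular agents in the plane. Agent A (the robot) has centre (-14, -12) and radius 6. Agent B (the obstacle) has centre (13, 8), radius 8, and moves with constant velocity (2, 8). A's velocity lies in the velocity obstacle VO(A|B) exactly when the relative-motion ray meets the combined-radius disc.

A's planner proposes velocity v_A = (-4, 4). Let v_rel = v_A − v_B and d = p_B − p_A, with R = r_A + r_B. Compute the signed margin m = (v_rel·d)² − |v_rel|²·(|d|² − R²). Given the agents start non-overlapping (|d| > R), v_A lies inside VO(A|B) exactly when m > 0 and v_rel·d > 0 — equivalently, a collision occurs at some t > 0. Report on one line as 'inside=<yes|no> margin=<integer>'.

d = (27, 20),  |d|² = 1129;  R = 6+8 = 14,  c = 1129−14² = 933
v_rel = (-6, -4),  |v_rel|² = 52;  v_rel·d = (-6)·(27) + (-4)·(20) = -242
52·t² + 484·t + 933 = 0  ⇒  m = (-242)² − 52·933 = 10048
m = 10048 > 0,  v_rel·d = -242 < 0  ⇒  outside

inside=no margin=10048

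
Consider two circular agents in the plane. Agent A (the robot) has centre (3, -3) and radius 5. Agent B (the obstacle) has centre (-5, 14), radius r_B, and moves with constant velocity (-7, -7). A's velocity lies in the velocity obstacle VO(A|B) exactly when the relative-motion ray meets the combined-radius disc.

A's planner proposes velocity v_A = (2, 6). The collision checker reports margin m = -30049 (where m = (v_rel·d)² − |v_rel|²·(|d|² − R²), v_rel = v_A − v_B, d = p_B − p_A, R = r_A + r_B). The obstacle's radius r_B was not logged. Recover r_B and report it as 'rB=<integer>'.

m = -30049
d = (-8, 17);  v_rel = (9, 13),  |v_rel|² = 250
v_rel×d = (9)·(17) − (13)·(-8) = 257
since m = R²·250 − 257²:  R² = (66049 + -30049) / 250 = 144
R = √144 = 12  ⇒  r_B = 12 − 5 = 7

rB=7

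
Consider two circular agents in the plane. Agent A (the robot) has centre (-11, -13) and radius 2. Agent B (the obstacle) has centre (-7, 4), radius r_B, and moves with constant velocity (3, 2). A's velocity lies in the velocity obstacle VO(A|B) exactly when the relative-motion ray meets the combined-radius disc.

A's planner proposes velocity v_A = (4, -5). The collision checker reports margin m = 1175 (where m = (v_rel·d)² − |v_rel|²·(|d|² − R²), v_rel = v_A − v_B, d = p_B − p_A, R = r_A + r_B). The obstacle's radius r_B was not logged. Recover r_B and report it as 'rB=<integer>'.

m = 1175
d = (4, 17);  v_rel = (1, -7),  |v_rel|² = 50
v_rel×d = (1)·(17) − (-7)·(4) = 45
since m = R²·50 − 45²:  R² = (2025 + 1175) / 50 = 64
R = √64 = 8  ⇒  r_B = 8 − 2 = 6

rB=6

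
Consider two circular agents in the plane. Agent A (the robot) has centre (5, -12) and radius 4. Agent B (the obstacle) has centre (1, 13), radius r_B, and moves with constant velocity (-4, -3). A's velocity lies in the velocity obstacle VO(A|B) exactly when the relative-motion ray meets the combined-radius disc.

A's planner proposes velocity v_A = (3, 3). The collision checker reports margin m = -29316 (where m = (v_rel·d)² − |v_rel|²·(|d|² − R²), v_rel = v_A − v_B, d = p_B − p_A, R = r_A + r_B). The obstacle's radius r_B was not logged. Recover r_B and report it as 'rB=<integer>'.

m = -29316
d = (-4, 25);  v_rel = (7, 6),  |v_rel|² = 85
v_rel×d = (7)·(25) − (6)·(-4) = 199
since m = R²·85 − 199²:  R² = (39601 + -29316) / 85 = 121
R = √121 = 11  ⇒  r_B = 11 − 4 = 7

rB=7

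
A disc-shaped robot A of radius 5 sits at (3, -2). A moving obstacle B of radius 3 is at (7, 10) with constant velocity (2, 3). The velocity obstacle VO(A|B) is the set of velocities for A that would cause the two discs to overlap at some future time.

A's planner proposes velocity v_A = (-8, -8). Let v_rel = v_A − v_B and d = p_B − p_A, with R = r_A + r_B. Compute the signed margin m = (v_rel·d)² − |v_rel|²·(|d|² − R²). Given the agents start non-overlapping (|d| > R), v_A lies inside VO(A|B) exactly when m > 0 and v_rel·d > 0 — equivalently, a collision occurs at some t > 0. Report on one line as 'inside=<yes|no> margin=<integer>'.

d = (4, 12),  |d|² = 160;  R = 5+3 = 8,  c = 160−8² = 96
v_rel = (-10, -11),  |v_rel|² = 221;  v_rel·d = (-10)·(4) + (-11)·(12) = -172
221·t² + 344·t + 96 = 0  ⇒  m = (-172)² − 221·96 = 8368
m = 8368 > 0,  v_rel·d = -172 < 0  ⇒  outside

inside=no margin=8368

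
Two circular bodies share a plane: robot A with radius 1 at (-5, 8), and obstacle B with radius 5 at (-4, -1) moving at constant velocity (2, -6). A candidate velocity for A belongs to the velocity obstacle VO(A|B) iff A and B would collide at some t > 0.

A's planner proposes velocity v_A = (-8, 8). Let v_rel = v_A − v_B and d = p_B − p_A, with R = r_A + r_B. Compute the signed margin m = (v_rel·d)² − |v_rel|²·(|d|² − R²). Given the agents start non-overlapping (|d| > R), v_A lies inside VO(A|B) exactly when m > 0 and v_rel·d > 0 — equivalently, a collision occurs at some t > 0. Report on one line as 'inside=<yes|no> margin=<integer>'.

d = (1, -9),  |d|² = 82;  R = 1+5 = 6,  c = 82−6² = 46
v_rel = (-10, 14),  |v_rel|² = 296;  v_rel·d = (-10)·(1) + (14)·(-9) = -136
296·t² + 272·t + 46 = 0  ⇒  m = (-136)² − 296·46 = 4880
m = 4880 > 0,  v_rel·d = -136 < 0  ⇒  outside

inside=no margin=4880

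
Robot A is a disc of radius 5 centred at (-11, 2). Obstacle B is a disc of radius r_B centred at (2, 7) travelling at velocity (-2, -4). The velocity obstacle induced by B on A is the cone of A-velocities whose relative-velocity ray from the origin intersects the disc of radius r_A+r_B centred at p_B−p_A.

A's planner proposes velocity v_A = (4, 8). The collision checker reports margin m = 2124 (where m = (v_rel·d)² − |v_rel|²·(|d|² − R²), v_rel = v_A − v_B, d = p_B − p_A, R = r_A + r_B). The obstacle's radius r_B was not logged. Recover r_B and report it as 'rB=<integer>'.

m = 2124
d = (13, 5);  v_rel = (6, 12),  |v_rel|² = 180
v_rel×d = (6)·(5) − (12)·(13) = -126
since m = R²·180 − (-126)²:  R² = (15876 + 2124) / 180 = 100
R = √100 = 10  ⇒  r_B = 10 − 5 = 5

rB=5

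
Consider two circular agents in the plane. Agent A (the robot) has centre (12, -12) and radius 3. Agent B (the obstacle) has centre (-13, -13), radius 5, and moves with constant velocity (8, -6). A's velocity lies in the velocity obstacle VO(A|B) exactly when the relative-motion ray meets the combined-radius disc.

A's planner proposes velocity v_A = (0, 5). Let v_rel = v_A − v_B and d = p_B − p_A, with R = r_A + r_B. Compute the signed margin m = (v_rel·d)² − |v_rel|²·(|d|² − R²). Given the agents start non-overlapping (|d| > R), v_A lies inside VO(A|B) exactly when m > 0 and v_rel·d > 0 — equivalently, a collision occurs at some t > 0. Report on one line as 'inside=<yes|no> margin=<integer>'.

d = (-25, -1),  |d|² = 626;  R = 3+5 = 8,  c = 626−8² = 562
v_rel = (-8, 11),  |v_rel|² = 185;  v_rel·d = (-8)·(-25) + (11)·(-1) = 189
185·t² − 378·t + 562 = 0  ⇒  m = 189² − 185·562 = -68249
m = -68249 < 0,  v_rel·d = 189 > 0  ⇒  outside

inside=no margin=-68249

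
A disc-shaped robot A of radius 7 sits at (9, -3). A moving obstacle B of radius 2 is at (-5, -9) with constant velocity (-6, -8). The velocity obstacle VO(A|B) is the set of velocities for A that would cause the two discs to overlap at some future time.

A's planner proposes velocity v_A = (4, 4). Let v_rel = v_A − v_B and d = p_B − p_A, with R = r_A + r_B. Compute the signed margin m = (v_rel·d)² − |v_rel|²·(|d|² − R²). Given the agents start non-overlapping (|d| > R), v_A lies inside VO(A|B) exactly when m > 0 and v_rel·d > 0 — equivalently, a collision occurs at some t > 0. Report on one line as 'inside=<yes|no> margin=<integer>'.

d = (-14, -6),  |d|² = 232;  R = 7+2 = 9,  c = 232−9² = 151
v_rel = (10, 12),  |v_rel|² = 244;  v_rel·d = (10)·(-14) + (12)·(-6) = -212
244·t² + 424·t + 151 = 0  ⇒  m = (-212)² − 244·151 = 8100
m = 8100 > 0,  v_rel·d = -212 < 0  ⇒  outside

inside=no margin=8100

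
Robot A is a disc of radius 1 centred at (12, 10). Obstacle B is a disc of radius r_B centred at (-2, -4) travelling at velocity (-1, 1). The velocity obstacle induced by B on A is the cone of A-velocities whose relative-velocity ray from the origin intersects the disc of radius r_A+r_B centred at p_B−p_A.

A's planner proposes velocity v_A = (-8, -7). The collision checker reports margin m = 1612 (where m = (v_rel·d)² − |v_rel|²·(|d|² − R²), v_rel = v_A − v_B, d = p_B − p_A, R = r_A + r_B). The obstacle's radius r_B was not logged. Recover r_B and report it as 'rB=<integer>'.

m = 1612
d = (-14, -14);  v_rel = (-7, -8),  |v_rel|² = 113
v_rel×d = (-7)·(-14) − (-8)·(-14) = -14
since m = R²·113 − (-14)²:  R² = (196 + 1612) / 113 = 16
R = √16 = 4  ⇒  r_B = 4 − 1 = 3

rB=3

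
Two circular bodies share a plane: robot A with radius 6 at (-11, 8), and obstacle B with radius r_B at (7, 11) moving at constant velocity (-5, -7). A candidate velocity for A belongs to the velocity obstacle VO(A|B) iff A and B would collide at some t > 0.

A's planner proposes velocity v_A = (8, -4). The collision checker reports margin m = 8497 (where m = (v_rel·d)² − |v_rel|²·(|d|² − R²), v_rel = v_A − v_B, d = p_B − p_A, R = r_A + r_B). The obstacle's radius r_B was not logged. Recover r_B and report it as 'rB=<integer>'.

m = 8497
d = (18, 3);  v_rel = (13, 3),  |v_rel|² = 178
v_rel×d = (13)·(3) − (3)·(18) = -15
since m = R²·178 − (-15)²:  R² = (225 + 8497) / 178 = 49
R = √49 = 7  ⇒  r_B = 7 − 6 = 1

rB=1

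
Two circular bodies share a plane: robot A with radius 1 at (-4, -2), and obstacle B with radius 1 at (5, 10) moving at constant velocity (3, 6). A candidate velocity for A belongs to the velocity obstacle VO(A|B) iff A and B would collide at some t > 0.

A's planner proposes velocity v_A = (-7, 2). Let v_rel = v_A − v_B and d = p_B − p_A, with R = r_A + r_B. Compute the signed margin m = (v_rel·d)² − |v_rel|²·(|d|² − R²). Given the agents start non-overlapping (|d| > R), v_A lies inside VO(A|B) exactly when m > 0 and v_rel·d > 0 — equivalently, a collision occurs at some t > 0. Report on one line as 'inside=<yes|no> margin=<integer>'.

d = (9, 12),  |d|² = 225;  R = 1+1 = 2,  c = 225−2² = 221
v_rel = (-10, -4),  |v_rel|² = 116;  v_rel·d = (-10)·(9) + (-4)·(12) = -138
116·t² + 276·t + 221 = 0  ⇒  m = (-138)² − 116·221 = -6592
m = -6592 < 0,  v_rel·d = -138 < 0  ⇒  outside

inside=no margin=-6592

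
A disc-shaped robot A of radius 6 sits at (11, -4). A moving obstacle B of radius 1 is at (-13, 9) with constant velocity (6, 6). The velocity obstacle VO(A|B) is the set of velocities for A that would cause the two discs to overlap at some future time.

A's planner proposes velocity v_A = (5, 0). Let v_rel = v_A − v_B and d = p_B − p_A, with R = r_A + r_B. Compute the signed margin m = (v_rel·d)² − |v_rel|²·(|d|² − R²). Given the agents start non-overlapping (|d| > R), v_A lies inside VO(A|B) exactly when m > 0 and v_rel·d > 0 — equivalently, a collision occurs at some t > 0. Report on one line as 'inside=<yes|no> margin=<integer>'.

d = (-24, 13),  |d|² = 745;  R = 6+1 = 7,  c = 745−7² = 696
v_rel = (-1, -6),  |v_rel|² = 37;  v_rel·d = (-1)·(-24) + (-6)·(13) = -54
37·t² + 108·t + 696 = 0  ⇒  m = (-54)² − 37·696 = -22836
m = -22836 < 0,  v_rel·d = -54 < 0  ⇒  outside

inside=no margin=-22836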